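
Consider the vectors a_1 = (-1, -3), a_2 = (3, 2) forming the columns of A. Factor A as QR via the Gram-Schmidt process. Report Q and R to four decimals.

a_1 = (-1, -3); ‖a_1‖ = 3.1623, so q_1 = (-0.3162, -0.9487).
q_1·a_2 = (-0.3162)·3 + (-0.9487)·2 = -2.8460.
u_2 = a_2 + 2.8460·q_1 = (2.1000, -0.7000).
‖u_2‖ = 2.2136, so q_2 = (0.9487, -0.3162).

Q = [[-0.3162, 0.9487], [-0.9487, -0.3162]], R = [[3.1623, -2.8460], [0.0000, 2.2136]]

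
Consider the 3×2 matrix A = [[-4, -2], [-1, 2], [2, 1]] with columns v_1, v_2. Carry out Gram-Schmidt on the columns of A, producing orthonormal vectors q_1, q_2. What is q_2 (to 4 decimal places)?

q_2 = (-0.1952, 0.9759, 0.0976)

v_1 = (-4, -1, 2); ‖v_1‖ = 4.5826, so q_1 = (-0.8729, -0.2182, 0.4364).
q_1·v_2 = (-0.8729)·(-2) + (-0.2182)·2 + 0.4364·1 = 1.7457.
u_2 = v_2 − 1.7457·q_1 = (-0.4762, 2.3810, 0.2381).
‖u_2‖ = 2.4398, so q_2 = (-0.1952, 0.9759, 0.0976).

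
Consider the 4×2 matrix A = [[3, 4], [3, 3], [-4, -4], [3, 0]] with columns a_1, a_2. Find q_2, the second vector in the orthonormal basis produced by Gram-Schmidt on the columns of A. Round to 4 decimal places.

q_2 = (0.4686, 0.1383, -0.1844, -0.8528)

a_1 = (3, 3, -4, 3); ‖a_1‖ = 6.5574, so q_1 = (0.4575, 0.4575, -0.6100, 0.4575).
q_1·a_2 = 0.4575·4 + 0.4575·3 + (-0.6100)·(-4) + 0.4575·0 = 5.6424.
u_2 = a_2 − 5.6424·q_1 = (1.4186, 0.4186, -0.5581, -2.5814).
‖u_2‖ = 3.0270, so q_2 = (0.4686, 0.1383, -0.1844, -0.8528).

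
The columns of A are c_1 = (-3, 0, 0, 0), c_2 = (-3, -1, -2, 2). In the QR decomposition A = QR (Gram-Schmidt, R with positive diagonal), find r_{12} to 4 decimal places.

e_1 = c_1/‖c_1‖ = (-3, 0, 0, 0)/3.0000 = (-1.0000, 0.0000, 0.0000, 0.0000).
r_{12} = e_1·c_2 = 3.0000.

r_{12} = 3.0000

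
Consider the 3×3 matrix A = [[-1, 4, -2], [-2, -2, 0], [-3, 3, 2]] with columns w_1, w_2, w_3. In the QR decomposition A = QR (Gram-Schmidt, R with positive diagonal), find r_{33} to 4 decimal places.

r_{33} = 2.4407

e_1 = w_1/‖w_1‖ = (-1, -2, -3)/3.7417 = (-0.2673, -0.5345, -0.8018).
r_{12} = e_1·w_2 = -2.4054.
u_2 = w_2 + 2.4054·e_1 = (3.3571, -3.2857, 1.0714).
‖u_2‖ = 4.8181, so e_2 = (0.6968, -0.6819, 0.2224).
r_{13} = e_1·w_3 = -1.0690; r_{23} = e_2·w_3 = -0.9488.
u_3 = w_3 + 1.0690·e_1 + 0.9488·e_2 = (-1.6246, -1.2185, 1.3538).
r_{33} = ‖u_3‖ = 2.4407.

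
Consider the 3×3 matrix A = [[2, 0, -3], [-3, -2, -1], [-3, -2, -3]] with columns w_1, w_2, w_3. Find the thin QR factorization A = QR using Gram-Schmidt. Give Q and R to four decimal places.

e_1 = w_1/‖w_1‖ = (2, -3, -3)/4.6904 = (0.4264, -0.6396, -0.6396).
r_{12} = e_1·w_2 = 2.5584.
u_2 = w_2 − 2.5584·e_1 = (-1.0909, -0.3636, -0.3636).
‖u_2‖ = 1.2060, so e_2 = (-0.9045, -0.3015, -0.3015).
r_{13} = e_1·w_3 = 1.2792; r_{23} = e_2·w_3 = 3.9196.
u_3 = w_3 − 1.2792·e_1 − 3.9196·e_2 = (0.0000, 1.0000, -1.0000).
‖u_3‖ = 1.4142, so e_3 = (0.0000, 0.7071, -0.7071).

Q = [[0.4264, -0.9045, 0.0000], [-0.6396, -0.3015, 0.7071], [-0.6396, -0.3015, -0.7071]], R = [[4.6904, 2.5584, 1.2792], [0.0000, 1.2060, 3.9196], [0.0000, 0.0000, 1.4142]]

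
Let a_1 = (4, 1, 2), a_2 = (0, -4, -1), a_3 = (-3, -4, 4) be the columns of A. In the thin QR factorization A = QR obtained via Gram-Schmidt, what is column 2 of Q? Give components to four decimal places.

a_1 = (4, 1, 2); ‖a_1‖ = 4.5826, so q_1 = (0.8729, 0.2182, 0.4364).
q_1·a_2 = 0.8729·0 + 0.2182·(-4) + 0.4364·(-1) = -1.3093.
u_2 = a_2 + 1.3093·q_1 = (1.1429, -3.7143, -0.4286).
‖u_2‖ = 3.9097, so q_2 = (0.2923, -0.9500, -0.1096).

q_2 = (0.2923, -0.9500, -0.1096)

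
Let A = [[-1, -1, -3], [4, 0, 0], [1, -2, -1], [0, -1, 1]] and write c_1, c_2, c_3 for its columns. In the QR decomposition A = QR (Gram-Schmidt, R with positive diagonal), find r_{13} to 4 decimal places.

c_1 = (-1, 4, 1, 0); ‖c_1‖ = 4.2426, so q_1 = (-0.2357, 0.9428, 0.2357, 0.0000).
r_{13} = q_1·c_3 = 0.4714.

r_{13} = 0.4714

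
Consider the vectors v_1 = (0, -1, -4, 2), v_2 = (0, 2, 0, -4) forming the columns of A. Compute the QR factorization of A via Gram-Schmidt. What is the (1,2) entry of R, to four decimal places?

r_{12} = -2.1822

v_1 = (0, -1, -4, 2); ‖v_1‖ = 4.5826, so q_1 = (0.0000, -0.2182, -0.8729, 0.4364).
r_{12} = q_1·v_2 = -2.1822.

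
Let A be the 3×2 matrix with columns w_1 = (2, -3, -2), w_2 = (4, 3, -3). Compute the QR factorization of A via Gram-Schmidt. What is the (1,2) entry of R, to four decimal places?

w_1 = (2, -3, -2); ‖w_1‖ = 4.1231, so e_1 = (0.4851, -0.7276, -0.4851).
r_{12} = e_1·w_2 = 1.2127.

r_{12} = 1.2127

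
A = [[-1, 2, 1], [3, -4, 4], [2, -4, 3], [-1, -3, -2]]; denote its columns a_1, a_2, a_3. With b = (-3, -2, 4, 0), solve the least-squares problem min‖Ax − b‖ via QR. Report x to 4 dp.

e_1 = a_1/‖a_1‖ = (-1, 3, 2, -1)/3.8730 = (-0.2582, 0.7746, 0.5164, -0.2582).
r_{12} = e_1·a_2 = -4.9058.
u_2 = a_2 + 4.9058·e_1 = (0.7333, -0.2000, -1.4667, -4.2667).
‖u_2‖ = 4.5753, so e_2 = (0.1603, -0.0437, -0.3206, -0.9325).
r_{13} = e_1·a_3 = 4.9058; r_{23} = e_2·a_3 = 0.8888.
u_3 = a_3 − 4.9058·e_1 − 0.8888·e_2 = (2.1242, 0.2389, 0.7516, 0.0955).
‖u_3‖ = 2.2679, so e_3 = (0.9366, 0.1053, 0.3314, 0.0421).
Qᵀb = (1.2910, -1.6757, -1.6949).
Back-substitute: x_3 = -1.6949/2.2679 = -0.7474.
x_2 = (-1.6757 − 0.8888·(-0.7474))/4.5753 = -0.2211.
x_1 = (1.2910 + 4.9058·(-0.2211) − 4.9058·(-0.7474))/3.8730 = 1.0000.

x = (1.0000, -0.2211, -0.7474)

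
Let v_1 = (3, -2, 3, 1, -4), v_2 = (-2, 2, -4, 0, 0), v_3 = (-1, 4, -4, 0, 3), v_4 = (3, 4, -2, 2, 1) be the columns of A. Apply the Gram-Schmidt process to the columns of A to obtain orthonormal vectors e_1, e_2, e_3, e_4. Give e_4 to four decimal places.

v_1 = (3, -2, 3, 1, -4); ‖v_1‖ = 6.2450, so e_1 = (0.4804, -0.3203, 0.4804, 0.1601, -0.6405).
e_1·v_2 = 0.4804·(-2) + (-0.3203)·2 + 0.4804·(-4) + 0.1601·0 + (-0.6405)·0 = -3.5228.
u_2 = v_2 + 3.5228·e_1 = (-0.3077, 0.8718, -2.3077, 0.5641, -2.2564).
‖u_2‖ = 3.4044, so e_2 = (-0.0904, 0.2561, -0.6779, 0.1657, -0.6628).
e_1·v_3 = 0.4804·(-1) + (-0.3203)·4 + 0.4804·(-4) + 0.1601·0 + (-0.6405)·3 = -5.6045; e_2·v_3 = (-0.0904)·(-1) + 0.2561·4 + (-0.6779)·(-4) + 0.1657·0 + (-0.6628)·3 = 1.8378.
u_3 = v_3 + 5.6045·e_1 − 1.8378·e_2 = (1.8584, 1.7345, -0.0619, 0.5929, 0.6283).
‖u_3‖ = 2.6856, so e_3 = (0.6920, 0.6459, -0.0231, 0.2208, 0.2340).
e_1·v_4 = 0.4804·3 + (-0.3203)·4 + 0.4804·(-2) + 0.1601·2 + (-0.6405)·1 = -1.1209; e_2·v_4 = (-0.0904)·3 + 0.2561·4 + (-0.6779)·(-2) + 0.1657·2 + (-0.6628)·1 = 1.7775; e_3·v_4 = 0.6920·3 + 0.6459·4 + (-0.0231)·(-2) + 0.2208·2 + 0.2340·1 = 5.3811.
u_4 = v_4 + 1.1209·e_1 − 1.7775·e_2 − 5.3811·e_3 = (-0.0245, -0.2896, -0.1325, 0.6969, 0.2012).
‖u_4‖ = 0.7926, so e_4 = (-0.0310, -0.3653, -0.1672, 0.8793, 0.2539).

e_4 = (-0.0310, -0.3653, -0.1672, 0.8793, 0.2539)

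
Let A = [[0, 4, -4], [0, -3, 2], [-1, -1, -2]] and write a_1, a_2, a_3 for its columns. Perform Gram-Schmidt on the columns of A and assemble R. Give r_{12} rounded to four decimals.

a_1 = (0, 0, -1); ‖a_1‖ = 1.0000, so q_1 = (0.0000, 0.0000, -1.0000).
r_{12} = q_1·a_2 = 1.0000.

r_{12} = 1.0000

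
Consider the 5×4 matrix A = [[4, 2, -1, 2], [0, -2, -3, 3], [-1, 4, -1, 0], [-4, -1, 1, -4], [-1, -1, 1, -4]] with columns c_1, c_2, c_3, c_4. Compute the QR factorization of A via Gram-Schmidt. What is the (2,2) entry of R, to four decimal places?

c_1 = (4, 0, -1, -4, -1); ‖c_1‖ = 5.8310, so q_1 = (0.6860, 0.0000, -0.1715, -0.6860, -0.1715).
q_1·c_2 = 0.6860·2 + 0.0000·(-2) + (-0.1715)·4 + (-0.6860)·(-1) + (-0.1715)·(-1) = 1.5435.
u_2 = c_2 − 1.5435·q_1 = (0.9412, -2.0000, 4.2647, 0.0588, -0.7353).
r_{22} = ‖u_2‖ = 4.8598.

r_{22} = 4.8598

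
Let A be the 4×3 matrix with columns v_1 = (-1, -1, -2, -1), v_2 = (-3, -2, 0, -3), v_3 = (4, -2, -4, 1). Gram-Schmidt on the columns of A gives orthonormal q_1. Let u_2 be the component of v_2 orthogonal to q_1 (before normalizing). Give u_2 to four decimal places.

u_2 = (-1.8571, -0.8571, 2.2857, -1.8571)

q_1 = v_1/‖v_1‖ = (-1, -1, -2, -1)/2.6458 = (-0.3780, -0.3780, -0.7559, -0.3780).
r_{12} = q_1·v_2 = 3.0237.
u_2 = v_2 − 3.0237·q_1 = (-1.8571, -0.8571, 2.2857, -1.8571).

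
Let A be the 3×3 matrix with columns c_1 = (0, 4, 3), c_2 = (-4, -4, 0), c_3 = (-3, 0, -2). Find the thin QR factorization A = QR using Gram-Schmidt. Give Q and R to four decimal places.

Q = [[0.0000, -0.8575, -0.5145], [0.8000, -0.3087, 0.5145], [0.6000, 0.4116, -0.6860]], R = [[5.0000, -3.2000, -1.2000], [0.0000, 4.6648, 1.7493], [0.0000, 0.0000, 2.9155]]

c_1 = (0, 4, 3); ‖c_1‖ = 5.0000, so q_1 = (0.0000, 0.8000, 0.6000).
q_1·c_2 = 0.0000·(-4) + 0.8000·(-4) + 0.6000·0 = -3.2000.
u_2 = c_2 + 3.2000·q_1 = (-4.0000, -1.4400, 1.9200).
‖u_2‖ = 4.6648, so q_2 = (-0.8575, -0.3087, 0.4116).
q_1·c_3 = 0.0000·(-3) + 0.8000·0 + 0.6000·(-2) = -1.2000; q_2·c_3 = (-0.8575)·(-3) + (-0.3087)·0 + 0.4116·(-2) = 1.7493.
u_3 = c_3 + 1.2000·q_1 − 1.7493·q_2 = (-1.5000, 1.5000, -2.0000).
‖u_3‖ = 2.9155, so q_3 = (-0.5145, 0.5145, -0.6860).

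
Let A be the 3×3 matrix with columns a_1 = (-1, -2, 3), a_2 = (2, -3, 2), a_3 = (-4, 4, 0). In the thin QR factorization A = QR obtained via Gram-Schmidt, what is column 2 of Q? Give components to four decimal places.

e_2 = (0.8645, -0.5005, -0.0455)

a_1 = (-1, -2, 3); ‖a_1‖ = 3.7417, so e_1 = (-0.2673, -0.5345, 0.8018).
e_1·a_2 = (-0.2673)·2 + (-0.5345)·(-3) + 0.8018·2 = 2.6726.
u_2 = a_2 − 2.6726·e_1 = (2.7143, -1.5714, -0.1429).
‖u_2‖ = 3.1396, so e_2 = (0.8645, -0.5005, -0.0455).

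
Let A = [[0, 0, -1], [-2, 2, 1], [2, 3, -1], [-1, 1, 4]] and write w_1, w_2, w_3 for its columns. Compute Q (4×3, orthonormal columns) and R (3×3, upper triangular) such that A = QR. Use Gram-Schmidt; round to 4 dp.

e_1 = w_1/‖w_1‖ = (0, -2, 2, -1)/3.0000 = (0.0000, -0.6667, 0.6667, -0.3333).
r_{12} = e_1·w_2 = 0.3333.
u_2 = w_2 − 0.3333·e_1 = (0.0000, 2.2222, 2.7778, 1.1111).
‖u_2‖ = 3.7268, so e_2 = (0.0000, 0.5963, 0.7454, 0.2981).
r_{13} = e_1·w_3 = -2.6667; r_{23} = e_2·w_3 = 1.0435.
u_3 = w_3 + 2.6667·e_1 − 1.0435·e_2 = (-1.0000, -1.4000, 0.0000, 2.8000).
‖u_3‖ = 3.2863, so e_3 = (-0.3043, -0.4260, 0.0000, 0.8520).

Q = [[0.0000, 0.0000, -0.3043], [-0.6667, 0.5963, -0.4260], [0.6667, 0.7454, 0.0000], [-0.3333, 0.2981, 0.8520]], R = [[3.0000, 0.3333, -2.6667], [0.0000, 3.7268, 1.0435], [0.0000, 0.0000, 3.2863]]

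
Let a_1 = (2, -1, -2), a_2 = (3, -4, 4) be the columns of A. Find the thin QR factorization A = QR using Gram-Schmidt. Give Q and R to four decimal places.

Q = [[0.6667, 0.4013], [-0.3333, -0.5932], [-0.6667, 0.6979]], R = [[3.0000, 0.6667], [0.0000, 6.3683]]

a_1 = (2, -1, -2); ‖a_1‖ = 3.0000, so e_1 = (0.6667, -0.3333, -0.6667).
e_1·a_2 = 0.6667·3 + (-0.3333)·(-4) + (-0.6667)·4 = 0.6667.
u_2 = a_2 − 0.6667·e_1 = (2.5556, -3.7778, 4.4444).
‖u_2‖ = 6.3683, so e_2 = (0.4013, -0.5932, 0.6979).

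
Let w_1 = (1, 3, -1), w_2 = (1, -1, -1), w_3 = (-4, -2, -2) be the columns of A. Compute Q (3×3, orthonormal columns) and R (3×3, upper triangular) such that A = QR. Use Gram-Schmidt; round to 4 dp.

Q = [[0.3015, 0.6396, -0.7071], [0.9045, -0.4264, 0.0000], [-0.3015, -0.6396, -0.7071]], R = [[3.3166, -0.3015, -2.4121], [0.0000, 1.7056, -0.4264], [0.0000, 0.0000, 4.2426]]

w_1 = (1, 3, -1); ‖w_1‖ = 3.3166, so e_1 = (0.3015, 0.9045, -0.3015).
e_1·w_2 = 0.3015·1 + 0.9045·(-1) + (-0.3015)·(-1) = -0.3015.
u_2 = w_2 + 0.3015·e_1 = (1.0909, -0.7273, -1.0909).
‖u_2‖ = 1.7056, so e_2 = (0.6396, -0.4264, -0.6396).
e_1·w_3 = 0.3015·(-4) + 0.9045·(-2) + (-0.3015)·(-2) = -2.4121; e_2·w_3 = 0.6396·(-4) + (-0.4264)·(-2) + (-0.6396)·(-2) = -0.4264.
u_3 = w_3 + 2.4121·e_1 + 0.4264·e_2 = (-3.0000, 0.0000, -3.0000).
‖u_3‖ = 4.2426, so e_3 = (-0.7071, 0.0000, -0.7071).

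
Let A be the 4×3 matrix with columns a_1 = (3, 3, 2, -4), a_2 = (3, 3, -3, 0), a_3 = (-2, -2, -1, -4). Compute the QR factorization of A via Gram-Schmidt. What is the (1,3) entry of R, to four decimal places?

a_1 = (3, 3, 2, -4); ‖a_1‖ = 6.1644, so e_1 = (0.4867, 0.4867, 0.3244, -0.6489).
r_{13} = e_1·a_3 = 0.3244.

r_{13} = 0.3244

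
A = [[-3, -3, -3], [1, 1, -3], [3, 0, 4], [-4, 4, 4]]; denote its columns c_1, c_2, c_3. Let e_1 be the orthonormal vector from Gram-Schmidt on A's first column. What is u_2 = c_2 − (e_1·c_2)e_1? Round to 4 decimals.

u_2 = (-3.5143, 1.1714, 0.5143, 3.3143)

c_1 = (-3, 1, 3, -4); ‖c_1‖ = 5.9161, so e_1 = (-0.5071, 0.1690, 0.5071, -0.6761).
e_1·c_2 = (-0.5071)·(-3) + 0.1690·1 + 0.5071·0 + (-0.6761)·4 = -1.0142.
u_2 = c_2 + 1.0142·e_1 = (-3.5143, 1.1714, 0.5143, 3.3143).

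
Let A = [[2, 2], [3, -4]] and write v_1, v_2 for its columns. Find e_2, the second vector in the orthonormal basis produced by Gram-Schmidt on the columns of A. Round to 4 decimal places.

e_2 = (0.8321, -0.5547)

v_1 = (2, 3); ‖v_1‖ = 3.6056, so e_1 = (0.5547, 0.8321).
e_1·v_2 = 0.5547·2 + 0.8321·(-4) = -2.2188.
u_2 = v_2 + 2.2188·e_1 = (3.2308, -2.1538).
‖u_2‖ = 3.8829, so e_2 = (0.8321, -0.5547).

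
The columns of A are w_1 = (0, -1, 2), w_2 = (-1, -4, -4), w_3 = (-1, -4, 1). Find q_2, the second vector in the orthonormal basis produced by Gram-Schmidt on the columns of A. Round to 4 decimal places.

w_1 = (0, -1, 2); ‖w_1‖ = 2.2361, so q_1 = (0.0000, -0.4472, 0.8944).
q_1·w_2 = 0.0000·(-1) + (-0.4472)·(-4) + 0.8944·(-4) = -1.7889.
u_2 = w_2 + 1.7889·q_1 = (-1.0000, -4.8000, -2.4000).
‖u_2‖ = 5.4589, so q_2 = (-0.1832, -0.8793, -0.4396).

q_2 = (-0.1832, -0.8793, -0.4396)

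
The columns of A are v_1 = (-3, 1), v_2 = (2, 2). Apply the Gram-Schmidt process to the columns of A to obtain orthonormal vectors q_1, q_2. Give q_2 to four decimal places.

q_1 = v_1/‖v_1‖ = (-3, 1)/3.1623 = (-0.9487, 0.3162).
r_{12} = q_1·v_2 = -1.2649.
u_2 = v_2 + 1.2649·q_1 = (0.8000, 2.4000).
‖u_2‖ = 2.5298, so q_2 = (0.3162, 0.9487).

q_2 = (0.3162, 0.9487)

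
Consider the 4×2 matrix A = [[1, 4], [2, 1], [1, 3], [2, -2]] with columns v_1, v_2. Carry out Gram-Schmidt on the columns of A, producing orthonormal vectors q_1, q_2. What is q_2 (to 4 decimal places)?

q_2 = (0.6674, 0.0000, 0.4767, -0.5721)

v_1 = (1, 2, 1, 2); ‖v_1‖ = 3.1623, so q_1 = (0.3162, 0.6325, 0.3162, 0.6325).
q_1·v_2 = 0.3162·4 + 0.6325·1 + 0.3162·3 + 0.6325·(-2) = 1.5811.
u_2 = v_2 − 1.5811·q_1 = (3.5000, 0.0000, 2.5000, -3.0000).
‖u_2‖ = 5.2440, so q_2 = (0.6674, 0.0000, 0.4767, -0.5721).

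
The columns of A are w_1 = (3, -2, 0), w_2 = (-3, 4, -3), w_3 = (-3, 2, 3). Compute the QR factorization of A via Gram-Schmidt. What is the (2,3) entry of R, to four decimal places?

q_1 = w_1/‖w_1‖ = (3, -2, 0)/3.6056 = (0.8321, -0.5547, 0.0000).
r_{12} = q_1·w_2 = -4.7150.
u_2 = w_2 + 4.7150·q_1 = (0.9231, 1.3846, -3.0000).
‖u_2‖ = 3.4306, so q_2 = (0.2691, 0.4036, -0.8745).
r_{23} = q_2·w_3 = -2.6234.

r_{23} = -2.6234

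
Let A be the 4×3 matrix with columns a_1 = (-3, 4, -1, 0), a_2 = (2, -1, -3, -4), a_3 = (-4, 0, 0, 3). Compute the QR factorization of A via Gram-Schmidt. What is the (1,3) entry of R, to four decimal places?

r_{13} = 2.3534

a_1 = (-3, 4, -1, 0); ‖a_1‖ = 5.0990, so q_1 = (-0.5883, 0.7845, -0.1961, 0.0000).
r_{13} = q_1·a_3 = 2.3534.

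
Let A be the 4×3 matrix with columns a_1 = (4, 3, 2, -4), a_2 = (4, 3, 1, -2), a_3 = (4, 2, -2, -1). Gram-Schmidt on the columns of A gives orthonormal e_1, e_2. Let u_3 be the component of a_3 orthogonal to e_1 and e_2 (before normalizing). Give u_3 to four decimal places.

u_3 = (0.4800, -0.6400, -2.0000, -1.0000)

a_1 = (4, 3, 2, -4); ‖a_1‖ = 6.7082, so e_1 = (0.5963, 0.4472, 0.2981, -0.5963).
e_1·a_2 = 0.5963·4 + 0.4472·3 + 0.2981·1 + (-0.5963)·(-2) = 5.2175.
u_2 = a_2 − 5.2175·e_1 = (0.8889, 0.6667, -0.5556, 1.1111).
‖u_2‖ = 1.6667, so e_2 = (0.5333, 0.4000, -0.3333, 0.6667).
e_1·a_3 = 0.5963·4 + 0.4472·2 + 0.2981·(-2) + (-0.5963)·(-1) = 3.2796; e_2·a_3 = 0.5333·4 + 0.4000·2 + (-0.3333)·(-2) + 0.6667·(-1) = 2.9333.
u_3 = a_3 − 3.2796·e_1 − 2.9333·e_2 = (0.4800, -0.6400, -2.0000, -1.0000).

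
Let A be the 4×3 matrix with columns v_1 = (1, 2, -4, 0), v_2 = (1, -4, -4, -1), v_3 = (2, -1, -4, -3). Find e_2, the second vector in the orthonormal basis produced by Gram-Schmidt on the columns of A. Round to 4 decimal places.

e_1 = v_1/‖v_1‖ = (1, 2, -4, 0)/4.5826 = (0.2182, 0.4364, -0.8729, 0.0000).
r_{12} = e_1·v_2 = 1.9640.
u_2 = v_2 − 1.9640·e_1 = (0.5714, -4.8571, -2.2857, -1.0000).
‖u_2‖ = 5.4903, so e_2 = (0.1041, -0.8847, -0.4163, -0.1821).

e_2 = (0.1041, -0.8847, -0.4163, -0.1821)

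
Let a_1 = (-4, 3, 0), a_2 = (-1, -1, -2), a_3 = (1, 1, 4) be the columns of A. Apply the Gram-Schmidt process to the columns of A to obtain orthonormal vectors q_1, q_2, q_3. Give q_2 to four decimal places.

q_2 = (-0.3441, -0.4588, -0.8192)

a_1 = (-4, 3, 0); ‖a_1‖ = 5.0000, so q_1 = (-0.8000, 0.6000, 0.0000).
q_1·a_2 = (-0.8000)·(-1) + 0.6000·(-1) + 0.0000·(-2) = 0.2000.
u_2 = a_2 − 0.2000·q_1 = (-0.8400, -1.1200, -2.0000).
‖u_2‖ = 2.4413, so q_2 = (-0.3441, -0.4588, -0.8192).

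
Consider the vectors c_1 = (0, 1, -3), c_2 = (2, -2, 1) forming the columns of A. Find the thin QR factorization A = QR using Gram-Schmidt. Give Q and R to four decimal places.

c_1 = (0, 1, -3); ‖c_1‖ = 3.1623, so q_1 = (0.0000, 0.3162, -0.9487).
q_1·c_2 = 0.0000·2 + 0.3162·(-2) + (-0.9487)·1 = -1.5811.
u_2 = c_2 + 1.5811·q_1 = (2.0000, -1.5000, -0.5000).
‖u_2‖ = 2.5495, so q_2 = (0.7845, -0.5883, -0.1961).

Q = [[0.0000, 0.7845], [0.3162, -0.5883], [-0.9487, -0.1961]], R = [[3.1623, -1.5811], [0.0000, 2.5495]]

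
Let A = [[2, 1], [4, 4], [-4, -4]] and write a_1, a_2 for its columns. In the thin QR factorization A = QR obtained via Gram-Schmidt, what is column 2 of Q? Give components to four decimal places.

e_2 = (-0.9428, 0.2357, -0.2357)

e_1 = a_1/‖a_1‖ = (2, 4, -4)/6.0000 = (0.3333, 0.6667, -0.6667).
r_{12} = e_1·a_2 = 5.6667.
u_2 = a_2 − 5.6667·e_1 = (-0.8889, 0.2222, -0.2222).
‖u_2‖ = 0.9428, so e_2 = (-0.9428, 0.2357, -0.2357).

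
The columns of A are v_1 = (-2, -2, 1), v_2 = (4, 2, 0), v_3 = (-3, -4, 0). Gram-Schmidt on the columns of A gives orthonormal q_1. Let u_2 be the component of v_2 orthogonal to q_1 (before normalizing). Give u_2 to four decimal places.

q_1 = v_1/‖v_1‖ = (-2, -2, 1)/3.0000 = (-0.6667, -0.6667, 0.3333).
r_{12} = q_1·v_2 = -4.0000.
u_2 = v_2 + 4.0000·q_1 = (1.3333, -0.6667, 1.3333).

u_2 = (1.3333, -0.6667, 1.3333)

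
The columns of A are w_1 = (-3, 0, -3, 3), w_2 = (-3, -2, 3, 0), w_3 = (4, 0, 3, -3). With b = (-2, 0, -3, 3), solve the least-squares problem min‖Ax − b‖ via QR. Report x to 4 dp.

x = (2.0000, 0.0000, 1.0000)

q_1 = w_1/‖w_1‖ = (-3, 0, -3, 3)/5.1962 = (-0.5774, 0.0000, -0.5774, 0.5774).
r_{12} = q_1·w_2 = 0.0000.
u_2 = w_2 + 0.0000·q_1 = (-3.0000, -2.0000, 3.0000, 0.0000).
‖u_2‖ = 4.6904, so q_2 = (-0.6396, -0.4264, 0.6396, 0.0000).
r_{13} = q_1·w_3 = -5.7735; r_{23} = q_2·w_3 = -0.6396.
u_3 = w_3 + 5.7735·q_1 + 0.6396·q_2 = (0.2576, -0.2727, 0.0758, 0.3333).
‖u_3‖ = 0.5075, so q_3 = (0.5075, -0.5374, 0.1493, 0.6568).
Qᵀb = (4.6188, -0.6396, 0.5075).
Back-substitute: x_3 = 0.5075/0.5075 = 1.0000.
x_2 = (-0.6396 + 0.6396·1.0000)/4.6904 = 0.0000.
x_1 = (4.6188 + 0.0000·0.0000 + 5.7735·1.0000)/5.1962 = 2.0000.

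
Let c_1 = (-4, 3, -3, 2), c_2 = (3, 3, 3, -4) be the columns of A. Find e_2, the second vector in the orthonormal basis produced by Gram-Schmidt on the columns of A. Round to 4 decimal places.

e_1 = c_1/‖c_1‖ = (-4, 3, -3, 2)/6.1644 = (-0.6489, 0.4867, -0.4867, 0.3244).
r_{12} = e_1·c_2 = -3.2444.
u_2 = c_2 + 3.2444·e_1 = (0.8947, 4.5789, 1.4211, -2.9474).
‖u_2‖ = 5.6986, so e_2 = (0.1570, 0.8035, 0.2494, -0.5172).

e_2 = (0.1570, 0.8035, 0.2494, -0.5172)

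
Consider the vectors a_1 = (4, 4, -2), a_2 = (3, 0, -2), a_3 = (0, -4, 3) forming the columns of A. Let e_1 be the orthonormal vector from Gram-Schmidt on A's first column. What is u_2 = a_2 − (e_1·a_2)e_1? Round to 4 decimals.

a_1 = (4, 4, -2); ‖a_1‖ = 6.0000, so e_1 = (0.6667, 0.6667, -0.3333).
e_1·a_2 = 0.6667·3 + 0.6667·0 + (-0.3333)·(-2) = 2.6667.
u_2 = a_2 − 2.6667·e_1 = (1.2222, -1.7778, -1.1111).

u_2 = (1.2222, -1.7778, -1.1111)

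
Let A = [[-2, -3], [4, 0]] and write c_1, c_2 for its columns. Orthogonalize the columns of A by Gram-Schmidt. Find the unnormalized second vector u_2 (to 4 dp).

u_2 = (-2.4000, -1.2000)

c_1 = (-2, 4); ‖c_1‖ = 4.4721, so e_1 = (-0.4472, 0.8944).
e_1·c_2 = (-0.4472)·(-3) + 0.8944·0 = 1.3416.
u_2 = c_2 − 1.3416·e_1 = (-2.4000, -1.2000).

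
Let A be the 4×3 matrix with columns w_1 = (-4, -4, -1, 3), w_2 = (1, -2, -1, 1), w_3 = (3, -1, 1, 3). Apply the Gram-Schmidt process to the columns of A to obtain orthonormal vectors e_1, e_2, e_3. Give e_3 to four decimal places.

e_3 = (0.2249, 0.1752, 0.6121, 0.7376)

w_1 = (-4, -4, -1, 3); ‖w_1‖ = 6.4807, so e_1 = (-0.6172, -0.6172, -0.1543, 0.4629).
e_1·w_2 = (-0.6172)·1 + (-0.6172)·(-2) + (-0.1543)·(-1) + 0.4629·1 = 1.2344.
u_2 = w_2 − 1.2344·e_1 = (1.7619, -1.2381, -0.8095, 0.4286).
‖u_2‖ = 2.3401, so e_2 = (0.7529, -0.5291, -0.3459, 0.1831).
e_1·w_3 = (-0.6172)·3 + (-0.6172)·(-1) + (-0.1543)·1 + 0.4629·3 = 0.0000; e_2·w_3 = 0.7529·3 + (-0.5291)·(-1) + (-0.3459)·1 + 0.1831·3 = 2.9913.
u_3 = w_3 − 0.0000·e_1 − 2.9913·e_2 = (0.7478, 0.5826, 2.0348, 2.4522).
‖u_3‖ = 3.3245, so e_3 = (0.2249, 0.1752, 0.6121, 0.7376).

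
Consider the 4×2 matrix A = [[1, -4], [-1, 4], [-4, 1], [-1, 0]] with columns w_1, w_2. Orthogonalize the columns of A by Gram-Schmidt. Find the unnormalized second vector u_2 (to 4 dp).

w_1 = (1, -1, -4, -1); ‖w_1‖ = 4.3589, so q_1 = (0.2294, -0.2294, -0.9177, -0.2294).
q_1·w_2 = 0.2294·(-4) + (-0.2294)·4 + (-0.9177)·1 + (-0.2294)·0 = -2.7530.
u_2 = w_2 + 2.7530·q_1 = (-3.3684, 3.3684, -1.5263, -0.6316).

u_2 = (-3.3684, 3.3684, -1.5263, -0.6316)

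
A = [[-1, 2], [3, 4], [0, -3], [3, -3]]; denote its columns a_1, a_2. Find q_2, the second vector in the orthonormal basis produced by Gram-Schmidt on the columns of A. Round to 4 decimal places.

a_1 = (-1, 3, 0, 3); ‖a_1‖ = 4.3589, so q_1 = (-0.2294, 0.6882, 0.0000, 0.6882).
q_1·a_2 = (-0.2294)·2 + 0.6882·4 + 0.0000·(-3) + 0.6882·(-3) = 0.2294.
u_2 = a_2 − 0.2294·q_1 = (2.0526, 3.8421, -3.0000, -3.1579).
‖u_2‖ = 6.1601, so q_2 = (0.3332, 0.6237, -0.4870, -0.5126).

q_2 = (0.3332, 0.6237, -0.4870, -0.5126)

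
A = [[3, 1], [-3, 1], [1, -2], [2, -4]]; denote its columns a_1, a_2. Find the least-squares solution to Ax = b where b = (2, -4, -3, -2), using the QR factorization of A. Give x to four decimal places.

a_1 = (3, -3, 1, 2); ‖a_1‖ = 4.7958, so e_1 = (0.6255, -0.6255, 0.2085, 0.4170).
e_1·a_2 = 0.6255·1 + (-0.6255)·1 + 0.2085·(-2) + 0.4170·(-4) = -2.0851.
u_2 = a_2 + 2.0851·e_1 = (2.3043, -0.3043, -1.5652, -3.1304).
‖u_2‖ = 4.2014, so e_2 = (0.5485, -0.0724, -0.3725, -0.7451).
Qᵀb = (2.2937, 3.9945).
Back-substitute: x_2 = 3.9945/4.2014 = 0.9507.
x_1 = (2.2937 + 2.0851·0.9507)/4.7958 = 0.8916.

x = (0.8916, 0.9507)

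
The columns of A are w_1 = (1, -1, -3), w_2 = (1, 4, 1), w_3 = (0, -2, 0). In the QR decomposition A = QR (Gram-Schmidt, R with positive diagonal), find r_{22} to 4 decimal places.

r_{22} = 3.8376

w_1 = (1, -1, -3); ‖w_1‖ = 3.3166, so e_1 = (0.3015, -0.3015, -0.9045).
e_1·w_2 = 0.3015·1 + (-0.3015)·4 + (-0.9045)·1 = -1.8091.
u_2 = w_2 + 1.8091·e_1 = (1.5455, 3.4545, -0.6364).
r_{22} = ‖u_2‖ = 3.8376.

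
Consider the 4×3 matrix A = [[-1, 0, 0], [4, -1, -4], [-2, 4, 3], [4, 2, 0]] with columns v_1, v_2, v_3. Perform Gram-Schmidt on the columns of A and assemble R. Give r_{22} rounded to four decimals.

r_{22} = 4.5351

v_1 = (-1, 4, -2, 4); ‖v_1‖ = 6.0828, so e_1 = (-0.1644, 0.6576, -0.3288, 0.6576).
e_1·v_2 = (-0.1644)·0 + 0.6576·(-1) + (-0.3288)·4 + 0.6576·2 = -0.6576.
u_2 = v_2 + 0.6576·e_1 = (-0.1081, -0.5676, 3.7838, 2.4324).
r_{22} = ‖u_2‖ = 4.5351.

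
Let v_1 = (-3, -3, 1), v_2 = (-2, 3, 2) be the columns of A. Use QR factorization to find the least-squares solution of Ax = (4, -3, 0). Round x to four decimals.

e_1 = v_1/‖v_1‖ = (-3, -3, 1)/4.3589 = (-0.6882, -0.6882, 0.2294).
r_{12} = e_1·v_2 = -0.2294.
u_2 = v_2 + 0.2294·e_1 = (-2.1579, 2.8421, 2.0526).
‖u_2‖ = 4.1167, so e_2 = (-0.5242, 0.6904, 0.4986).
Qᵀb = (-0.6882, -4.1679).
Back-substitute: x_2 = -4.1679/4.1167 = -1.0124.
x_1 = (-0.6882 + 0.2294·(-1.0124))/4.3589 = -0.2112.

x = (-0.2112, -1.0124)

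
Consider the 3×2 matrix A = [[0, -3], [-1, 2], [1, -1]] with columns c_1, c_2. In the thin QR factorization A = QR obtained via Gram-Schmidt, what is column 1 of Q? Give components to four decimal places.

e_1 = (0.0000, -0.7071, 0.7071)

e_1 = c_1/‖c_1‖ = (0, -1, 1)/1.4142 = (0.0000, -0.7071, 0.7071).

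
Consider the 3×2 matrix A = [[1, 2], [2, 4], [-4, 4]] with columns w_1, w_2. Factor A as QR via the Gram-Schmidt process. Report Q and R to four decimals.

Q = [[0.2182, 0.3904], [0.4364, 0.7807], [-0.8729, 0.4880]], R = [[4.5826, -1.3093], [0.0000, 5.8554]]

e_1 = w_1/‖w_1‖ = (1, 2, -4)/4.5826 = (0.2182, 0.4364, -0.8729).
r_{12} = e_1·w_2 = -1.3093.
u_2 = w_2 + 1.3093·e_1 = (2.2857, 4.5714, 2.8571).
‖u_2‖ = 5.8554, so e_2 = (0.3904, 0.7807, 0.4880).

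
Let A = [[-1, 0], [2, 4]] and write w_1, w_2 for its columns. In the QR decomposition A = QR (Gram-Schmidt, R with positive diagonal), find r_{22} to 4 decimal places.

e_1 = w_1/‖w_1‖ = (-1, 2)/2.2361 = (-0.4472, 0.8944).
r_{12} = e_1·w_2 = 3.5777.
u_2 = w_2 − 3.5777·e_1 = (1.6000, 0.8000).
r_{22} = ‖u_2‖ = 1.7889.

r_{22} = 1.7889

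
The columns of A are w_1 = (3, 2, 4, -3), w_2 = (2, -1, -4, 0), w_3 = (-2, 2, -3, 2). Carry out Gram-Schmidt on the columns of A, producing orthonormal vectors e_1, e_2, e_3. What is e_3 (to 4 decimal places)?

e_3 = (-0.1134, 0.9414, -0.2921, 0.1248)

e_1 = w_1/‖w_1‖ = (3, 2, 4, -3)/6.1644 = (0.4867, 0.3244, 0.6489, -0.4867).
r_{12} = e_1·w_2 = -1.9467.
u_2 = w_2 + 1.9467·e_1 = (2.9474, -0.3684, -2.7368, -0.9474).
‖u_2‖ = 4.1486, so e_2 = (0.7105, -0.0888, -0.6597, -0.2284).
r_{13} = e_1·w_3 = -3.2444; r_{23} = e_2·w_3 = -0.0761.
u_3 = w_3 + 3.2444·e_1 + 0.0761·e_2 = (-0.3670, 3.0459, -0.9450, 0.4037).
‖u_3‖ = 3.2354, so e_3 = (-0.1134, 0.9414, -0.2921, 0.1248).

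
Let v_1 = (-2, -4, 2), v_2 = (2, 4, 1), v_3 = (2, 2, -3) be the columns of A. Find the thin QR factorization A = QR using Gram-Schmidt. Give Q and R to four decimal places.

Q = [[-0.4082, 0.1826, 0.8944], [-0.8165, 0.3651, -0.4472], [0.4082, 0.9129, 0.0000]], R = [[4.8990, -3.6742, -3.6742], [0.0000, 2.7386, -1.6432], [0.0000, 0.0000, 0.8944]]

v_1 = (-2, -4, 2); ‖v_1‖ = 4.8990, so e_1 = (-0.4082, -0.8165, 0.4082).
e_1·v_2 = (-0.4082)·2 + (-0.8165)·4 + 0.4082·1 = -3.6742.
u_2 = v_2 + 3.6742·e_1 = (0.5000, 1.0000, 2.5000).
‖u_2‖ = 2.7386, so e_2 = (0.1826, 0.3651, 0.9129).
e_1·v_3 = (-0.4082)·2 + (-0.8165)·2 + 0.4082·(-3) = -3.6742; e_2·v_3 = 0.1826·2 + 0.3651·2 + 0.9129·(-3) = -1.6432.
u_3 = v_3 + 3.6742·e_1 + 1.6432·e_2 = (0.8000, -0.4000, 0.0000).
‖u_3‖ = 0.8944, so e_3 = (0.8944, -0.4472, 0.0000).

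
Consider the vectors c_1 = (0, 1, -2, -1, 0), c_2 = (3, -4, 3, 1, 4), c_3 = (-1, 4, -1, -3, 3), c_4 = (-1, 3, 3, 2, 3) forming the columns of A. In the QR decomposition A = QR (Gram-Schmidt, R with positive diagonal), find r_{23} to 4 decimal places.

q_1 = c_1/‖c_1‖ = (0, 1, -2, -1, 0)/2.4495 = (0.0000, 0.4082, -0.8165, -0.4082, 0.0000).
r_{12} = q_1·c_2 = -4.4907.
u_2 = c_2 + 4.4907·q_1 = (3.0000, -2.1667, -0.6667, -0.8333, 4.0000).
‖u_2‖ = 5.5528, so q_2 = (0.5403, -0.3902, -0.1201, -0.1501, 0.7204).
r_{23} = q_2·c_3 = 0.6303.

r_{23} = 0.6303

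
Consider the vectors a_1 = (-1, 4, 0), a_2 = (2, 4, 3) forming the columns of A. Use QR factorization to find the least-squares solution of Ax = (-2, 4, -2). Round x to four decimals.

x = (1.4747, -0.5051)

a_1 = (-1, 4, 0); ‖a_1‖ = 4.1231, so q_1 = (-0.2425, 0.9701, 0.0000).
q_1·a_2 = (-0.2425)·2 + 0.9701·4 + 0.0000·3 = 3.3955.
u_2 = a_2 − 3.3955·q_1 = (2.8235, 0.7059, 3.0000).
‖u_2‖ = 4.1798, so q_2 = (0.6755, 0.1689, 0.7177).
Qᵀb = (4.3656, -2.1110).
Back-substitute: x_2 = -2.1110/4.1798 = -0.5051.
x_1 = (4.3656 − 3.3955·(-0.5051))/4.1231 = 1.4747.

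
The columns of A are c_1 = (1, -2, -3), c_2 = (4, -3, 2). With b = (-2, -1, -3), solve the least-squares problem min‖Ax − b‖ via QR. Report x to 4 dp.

x = (0.7821, -0.4872)

q_1 = c_1/‖c_1‖ = (1, -2, -3)/3.7417 = (0.2673, -0.5345, -0.8018).
r_{12} = q_1·c_2 = 1.0690.
u_2 = c_2 − 1.0690·q_1 = (3.7143, -2.4286, 2.8571).
‖u_2‖ = 5.2780, so q_2 = (0.7037, -0.4601, 0.5413).
Qᵀb = (2.4054, -2.5713).
Back-substitute: x_2 = -2.5713/5.2780 = -0.4872.
x_1 = (2.4054 − 1.0690·(-0.4872))/3.7417 = 0.7821.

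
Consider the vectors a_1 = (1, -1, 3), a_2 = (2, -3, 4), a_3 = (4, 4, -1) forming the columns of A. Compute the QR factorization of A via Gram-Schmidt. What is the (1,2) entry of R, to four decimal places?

a_1 = (1, -1, 3); ‖a_1‖ = 3.3166, so q_1 = (0.3015, -0.3015, 0.9045).
r_{12} = q_1·a_2 = 5.1257.

r_{12} = 5.1257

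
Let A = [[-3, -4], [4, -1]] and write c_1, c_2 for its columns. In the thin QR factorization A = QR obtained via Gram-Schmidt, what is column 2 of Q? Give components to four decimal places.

c_1 = (-3, 4); ‖c_1‖ = 5.0000, so e_1 = (-0.6000, 0.8000).
e_1·c_2 = (-0.6000)·(-4) + 0.8000·(-1) = 1.6000.
u_2 = c_2 − 1.6000·e_1 = (-3.0400, -2.2800).
‖u_2‖ = 3.8000, so e_2 = (-0.8000, -0.6000).

e_2 = (-0.8000, -0.6000)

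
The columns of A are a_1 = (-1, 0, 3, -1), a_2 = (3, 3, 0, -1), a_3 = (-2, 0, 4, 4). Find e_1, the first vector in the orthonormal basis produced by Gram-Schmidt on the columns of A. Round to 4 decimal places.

a_1 = (-1, 0, 3, -1); ‖a_1‖ = 3.3166, so e_1 = (-0.3015, 0.0000, 0.9045, -0.3015).

e_1 = (-0.3015, 0.0000, 0.9045, -0.3015)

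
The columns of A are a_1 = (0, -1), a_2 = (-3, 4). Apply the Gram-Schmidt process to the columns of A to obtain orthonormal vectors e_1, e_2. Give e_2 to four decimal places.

a_1 = (0, -1); ‖a_1‖ = 1.0000, so e_1 = (0.0000, -1.0000).
e_1·a_2 = 0.0000·(-3) + (-1.0000)·4 = -4.0000.
u_2 = a_2 + 4.0000·e_1 = (-3.0000, 0.0000).
‖u_2‖ = 3.0000, so e_2 = (-1.0000, 0.0000).

e_2 = (-1.0000, 0.0000)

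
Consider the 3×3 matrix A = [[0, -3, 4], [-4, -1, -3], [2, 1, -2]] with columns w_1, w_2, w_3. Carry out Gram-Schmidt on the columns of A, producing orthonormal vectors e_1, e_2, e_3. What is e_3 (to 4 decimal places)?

e_3 = (-0.1474, -0.4423, -0.8847)

e_1 = w_1/‖w_1‖ = (0, -4, 2)/4.4721 = (0.0000, -0.8944, 0.4472).
r_{12} = e_1·w_2 = 1.3416.
u_2 = w_2 − 1.3416·e_1 = (-3.0000, 0.2000, 0.4000).
‖u_2‖ = 3.0332, so e_2 = (-0.9891, 0.0659, 0.1319).
r_{13} = e_1·w_3 = 1.7889; r_{23} = e_2·w_3 = -4.4178.
u_3 = w_3 − 1.7889·e_1 + 4.4178·e_2 = (-0.3696, -1.1087, -2.2174).
‖u_3‖ = 2.5065, so e_3 = (-0.1474, -0.4423, -0.8847).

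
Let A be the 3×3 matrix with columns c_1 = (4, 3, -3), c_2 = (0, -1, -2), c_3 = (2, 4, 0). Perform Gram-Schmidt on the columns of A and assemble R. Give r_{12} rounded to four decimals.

e_1 = c_1/‖c_1‖ = (4, 3, -3)/5.8310 = (0.6860, 0.5145, -0.5145).
r_{12} = e_1·c_2 = 0.5145.

r_{12} = 0.5145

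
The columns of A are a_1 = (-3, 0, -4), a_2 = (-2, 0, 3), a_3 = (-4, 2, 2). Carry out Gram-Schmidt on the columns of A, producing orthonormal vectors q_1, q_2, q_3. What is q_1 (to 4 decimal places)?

a_1 = (-3, 0, -4); ‖a_1‖ = 5.0000, so q_1 = (-0.6000, 0.0000, -0.8000).

q_1 = (-0.6000, 0.0000, -0.8000)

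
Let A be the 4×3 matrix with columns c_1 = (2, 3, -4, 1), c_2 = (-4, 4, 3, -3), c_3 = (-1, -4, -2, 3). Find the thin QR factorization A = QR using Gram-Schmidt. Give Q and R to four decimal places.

c_1 = (2, 3, -4, 1); ‖c_1‖ = 5.4772, so e_1 = (0.3651, 0.5477, -0.7303, 0.1826).
e_1·c_2 = 0.3651·(-4) + 0.5477·4 + (-0.7303)·3 + 0.1826·(-3) = -2.0083.
u_2 = c_2 + 2.0083·e_1 = (-3.2667, 5.1000, 1.5333, -2.6333).
‖u_2‖ = 6.7799, so e_2 = (-0.4818, 0.7522, 0.2262, -0.3884).
e_1·c_3 = 0.3651·(-1) + 0.5477·(-4) + (-0.7303)·(-2) + 0.1826·3 = -0.5477; e_2·c_3 = (-0.4818)·(-1) + 0.7522·(-4) + 0.2262·(-2) + (-0.3884)·3 = -4.1446.
u_3 = c_3 + 0.5477·e_1 + 4.1446·e_2 = (-2.7970, -0.5823, -1.4627, 1.4902).
‖u_3‖ = 3.5387, so e_3 = (-0.7904, -0.1646, -0.4133, 0.4211).

Q = [[0.3651, -0.4818, -0.7904], [0.5477, 0.7522, -0.1646], [-0.7303, 0.2262, -0.4133], [0.1826, -0.3884, 0.4211]], R = [[5.4772, -2.0083, -0.5477], [0.0000, 6.7799, -4.1446], [0.0000, 0.0000, 3.5387]]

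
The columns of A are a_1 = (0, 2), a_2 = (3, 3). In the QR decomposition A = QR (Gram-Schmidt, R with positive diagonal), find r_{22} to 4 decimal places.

e_1 = a_1/‖a_1‖ = (0, 2)/2.0000 = (0.0000, 1.0000).
r_{12} = e_1·a_2 = 3.0000.
u_2 = a_2 − 3.0000·e_1 = (3.0000, 0.0000).
r_{22} = ‖u_2‖ = 3.0000.

r_{22} = 3.0000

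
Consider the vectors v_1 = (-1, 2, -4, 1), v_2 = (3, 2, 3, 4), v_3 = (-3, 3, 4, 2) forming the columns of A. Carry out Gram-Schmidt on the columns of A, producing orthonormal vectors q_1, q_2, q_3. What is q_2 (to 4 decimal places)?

v_1 = (-1, 2, -4, 1); ‖v_1‖ = 4.6904, so q_1 = (-0.2132, 0.4264, -0.8528, 0.2132).
q_1·v_2 = (-0.2132)·3 + 0.4264·2 + (-0.8528)·3 + 0.2132·4 = -1.4924.
u_2 = v_2 + 1.4924·q_1 = (2.6818, 2.6364, 1.7273, 4.3182).
‖u_2‖ = 5.9810, so q_2 = (0.4484, 0.4408, 0.2888, 0.7220).

q_2 = (0.4484, 0.4408, 0.2888, 0.7220)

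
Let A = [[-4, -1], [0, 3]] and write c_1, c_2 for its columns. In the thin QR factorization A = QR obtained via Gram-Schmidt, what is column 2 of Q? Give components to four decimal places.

c_1 = (-4, 0); ‖c_1‖ = 4.0000, so q_1 = (-1.0000, 0.0000).
q_1·c_2 = (-1.0000)·(-1) + 0.0000·3 = 1.0000.
u_2 = c_2 − 1.0000·q_1 = (0.0000, 3.0000).
‖u_2‖ = 3.0000, so q_2 = (0.0000, 1.0000).

q_2 = (0.0000, 1.0000)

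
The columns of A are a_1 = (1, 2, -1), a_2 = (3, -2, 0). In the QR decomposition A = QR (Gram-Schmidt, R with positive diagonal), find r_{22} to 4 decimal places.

r_{22} = 3.5824

a_1 = (1, 2, -1); ‖a_1‖ = 2.4495, so q_1 = (0.4082, 0.8165, -0.4082).
q_1·a_2 = 0.4082·3 + 0.8165·(-2) + (-0.4082)·0 = -0.4082.
u_2 = a_2 + 0.4082·q_1 = (3.1667, -1.6667, -0.1667).
r_{22} = ‖u_2‖ = 3.5824.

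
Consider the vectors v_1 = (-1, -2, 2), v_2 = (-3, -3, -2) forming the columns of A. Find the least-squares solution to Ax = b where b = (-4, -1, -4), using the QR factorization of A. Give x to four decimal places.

v_1 = (-1, -2, 2); ‖v_1‖ = 3.0000, so e_1 = (-0.3333, -0.6667, 0.6667).
e_1·v_2 = (-0.3333)·(-3) + (-0.6667)·(-3) + 0.6667·(-2) = 1.6667.
u_2 = v_2 − 1.6667·e_1 = (-2.4444, -1.8889, -3.1111).
‖u_2‖ = 4.3843, so e_2 = (-0.5575, -0.4308, -0.7096).
Qᵀb = (-0.6667, 5.4994).
Back-substitute: x_2 = 5.4994/4.3843 = 1.2543.
x_1 = (-0.6667 − 1.6667·1.2543)/3.0000 = -0.9191.

x = (-0.9191, 1.2543)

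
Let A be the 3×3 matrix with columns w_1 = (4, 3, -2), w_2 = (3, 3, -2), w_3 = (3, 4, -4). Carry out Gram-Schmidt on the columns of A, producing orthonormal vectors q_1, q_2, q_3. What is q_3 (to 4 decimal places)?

w_1 = (4, 3, -2); ‖w_1‖ = 5.3852, so q_1 = (0.7428, 0.5571, -0.3714).
q_1·w_2 = 0.7428·3 + 0.5571·3 + (-0.3714)·(-2) = 4.6424.
u_2 = w_2 − 4.6424·q_1 = (-0.4483, 0.4138, -0.2759).
‖u_2‖ = 0.6695, so q_2 = (-0.6695, 0.6180, -0.4120).
q_1·w_3 = 0.7428·3 + 0.5571·4 + (-0.3714)·(-4) = 5.9423; q_2·w_3 = (-0.6695)·3 + 0.6180·4 + (-0.4120)·(-4) = 2.1116.
u_3 = w_3 − 5.9423·q_1 − 2.1116·q_2 = (0.0000, -0.6154, -0.9231).
‖u_3‖ = 1.1094, so q_3 = (0.0000, -0.5547, -0.8321).

q_3 = (0.0000, -0.5547, -0.8321)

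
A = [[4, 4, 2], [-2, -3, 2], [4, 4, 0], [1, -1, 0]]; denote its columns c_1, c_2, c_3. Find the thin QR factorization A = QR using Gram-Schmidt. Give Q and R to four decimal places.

c_1 = (4, -2, 4, 1); ‖c_1‖ = 6.0828, so e_1 = (0.6576, -0.3288, 0.6576, 0.1644).
e_1·c_2 = 0.6576·4 + (-0.3288)·(-3) + 0.6576·4 + 0.1644·(-1) = 6.0828.
u_2 = c_2 − 6.0828·e_1 = (0.0000, -1.0000, 0.0000, -2.0000).
‖u_2‖ = 2.2361, so e_2 = (0.0000, -0.4472, 0.0000, -0.8944).
e_1·c_3 = 0.6576·2 + (-0.3288)·2 + 0.6576·0 + 0.1644·0 = 0.6576; e_2·c_3 = 0.0000·2 + (-0.4472)·2 + 0.0000·0 + (-0.8944)·0 = -0.8944.
u_3 = c_3 − 0.6576·e_1 + 0.8944·e_2 = (1.5676, 1.8162, -0.4324, -0.9081).
‖u_3‖ = 2.6015, so e_3 = (0.6026, 0.6982, -0.1662, -0.3491).

Q = [[0.6576, 0.0000, 0.6026], [-0.3288, -0.4472, 0.6982], [0.6576, 0.0000, -0.1662], [0.1644, -0.8944, -0.3491]], R = [[6.0828, 6.0828, 0.6576], [0.0000, 2.2361, -0.8944], [0.0000, 0.0000, 2.6015]]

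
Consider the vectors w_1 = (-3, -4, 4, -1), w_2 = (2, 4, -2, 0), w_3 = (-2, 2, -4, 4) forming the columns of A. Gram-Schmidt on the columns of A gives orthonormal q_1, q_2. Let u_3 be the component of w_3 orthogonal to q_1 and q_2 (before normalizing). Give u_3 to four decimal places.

q_1 = w_1/‖w_1‖ = (-3, -4, 4, -1)/6.4807 = (-0.4629, -0.6172, 0.6172, -0.1543).
r_{12} = q_1·w_2 = -4.6291.
u_2 = w_2 + 4.6291·q_1 = (-0.1429, 1.1429, 0.8571, -0.7143).
‖u_2‖ = 1.6036, so q_2 = (-0.0891, 0.7127, 0.5345, -0.4454).
r_{13} = q_1·w_3 = -3.3947; r_{23} = q_2·w_3 = -2.3163.
u_3 = w_3 + 3.3947·q_1 + 2.3163·q_2 = (-3.7778, 1.5556, -0.6667, 2.4444).

u_3 = (-3.7778, 1.5556, -0.6667, 2.4444)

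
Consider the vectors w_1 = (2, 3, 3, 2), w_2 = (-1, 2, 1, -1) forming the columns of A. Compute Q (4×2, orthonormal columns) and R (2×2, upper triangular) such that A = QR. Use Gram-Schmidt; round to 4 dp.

w_1 = (2, 3, 3, 2); ‖w_1‖ = 5.0990, so q_1 = (0.3922, 0.5883, 0.5883, 0.3922).
q_1·w_2 = 0.3922·(-1) + 0.5883·2 + 0.5883·1 + 0.3922·(-1) = 0.9806.
u_2 = w_2 − 0.9806·q_1 = (-1.3846, 1.4231, 0.4231, -1.3846).
‖u_2‖ = 2.4573, so q_2 = (-0.5635, 0.5791, 0.1722, -0.5635).

Q = [[0.3922, -0.5635], [0.5883, 0.5791], [0.5883, 0.1722], [0.3922, -0.5635]], R = [[5.0990, 0.9806], [0.0000, 2.4573]]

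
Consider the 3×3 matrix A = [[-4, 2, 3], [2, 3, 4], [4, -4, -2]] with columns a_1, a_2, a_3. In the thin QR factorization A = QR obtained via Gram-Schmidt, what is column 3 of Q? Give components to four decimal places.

q_3 = (0.7454, 0.2981, 0.5963)

a_1 = (-4, 2, 4); ‖a_1‖ = 6.0000, so q_1 = (-0.6667, 0.3333, 0.6667).
q_1·a_2 = (-0.6667)·2 + 0.3333·3 + 0.6667·(-4) = -3.0000.
u_2 = a_2 + 3.0000·q_1 = (0.0000, 4.0000, -2.0000).
‖u_2‖ = 4.4721, so q_2 = (0.0000, 0.8944, -0.4472).
q_1·a_3 = (-0.6667)·3 + 0.3333·4 + 0.6667·(-2) = -2.0000; q_2·a_3 = 0.0000·3 + 0.8944·4 + (-0.4472)·(-2) = 4.4721.
u_3 = a_3 + 2.0000·q_1 − 4.4721·q_2 = (1.6667, 0.6667, 1.3333).
‖u_3‖ = 2.2361, so q_3 = (0.7454, 0.2981, 0.5963).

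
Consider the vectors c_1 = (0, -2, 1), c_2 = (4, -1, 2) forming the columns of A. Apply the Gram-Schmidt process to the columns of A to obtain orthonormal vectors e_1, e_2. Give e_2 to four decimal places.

c_1 = (0, -2, 1); ‖c_1‖ = 2.2361, so e_1 = (0.0000, -0.8944, 0.4472).
e_1·c_2 = 0.0000·4 + (-0.8944)·(-1) + 0.4472·2 = 1.7889.
u_2 = c_2 − 1.7889·e_1 = (4.0000, 0.6000, 1.2000).
‖u_2‖ = 4.2190, so e_2 = (0.9481, 0.1422, 0.2844).

e_2 = (0.9481, 0.1422, 0.2844)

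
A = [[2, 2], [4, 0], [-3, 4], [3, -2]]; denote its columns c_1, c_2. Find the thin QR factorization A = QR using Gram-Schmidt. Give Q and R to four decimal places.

c_1 = (2, 4, -3, 3); ‖c_1‖ = 6.1644, so q_1 = (0.3244, 0.6489, -0.4867, 0.4867).
q_1·c_2 = 0.3244·2 + 0.6489·0 + (-0.4867)·4 + 0.4867·(-2) = -2.2711.
u_2 = c_2 + 2.2711·q_1 = (2.7368, 1.4737, 2.8947, -0.8947).
‖u_2‖ = 4.3407, so q_2 = (0.6305, 0.3395, 0.6669, -0.2061).

Q = [[0.3244, 0.6305], [0.6489, 0.3395], [-0.4867, 0.6669], [0.4867, -0.2061]], R = [[6.1644, -2.2711], [0.0000, 4.3407]]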